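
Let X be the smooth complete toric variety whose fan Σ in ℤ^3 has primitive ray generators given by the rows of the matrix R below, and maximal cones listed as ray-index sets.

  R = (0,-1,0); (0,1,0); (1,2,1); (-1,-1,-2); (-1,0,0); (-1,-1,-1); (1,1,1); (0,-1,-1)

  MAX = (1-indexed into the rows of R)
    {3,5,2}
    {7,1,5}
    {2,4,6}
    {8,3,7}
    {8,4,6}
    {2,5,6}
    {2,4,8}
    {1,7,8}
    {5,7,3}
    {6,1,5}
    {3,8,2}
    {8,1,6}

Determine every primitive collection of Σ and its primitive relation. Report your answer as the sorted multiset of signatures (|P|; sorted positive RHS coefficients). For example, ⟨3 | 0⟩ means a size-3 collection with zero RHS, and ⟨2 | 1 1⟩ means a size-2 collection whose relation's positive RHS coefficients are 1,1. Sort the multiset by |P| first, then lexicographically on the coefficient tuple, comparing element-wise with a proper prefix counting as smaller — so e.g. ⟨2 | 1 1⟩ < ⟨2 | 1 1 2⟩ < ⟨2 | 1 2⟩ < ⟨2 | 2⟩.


Σ has 11 primitive collections:

  {1,2}:  v_{1} + v_{2} = 0  so sig = ⟨2 | 0⟩
  {6,7}:  v_{6} + v_{7} = 0  so sig = ⟨2 | 0⟩
  {1,3}:  v_{1} + v_{3} = v_{7}  so sig = ⟨2 | 1⟩
  {2,7}:  v_{2} + v_{7} = v_{3}  so sig = ⟨2 | 1⟩
  {3,6}:  v_{3} + v_{6} = v_{2}  so sig = ⟨2 | 1⟩
  {5,8}:  v_{5} + v_{8} = v_{6}  so sig = ⟨2 | 1⟩
  {1,4}:  v_{1} + v_{4} = v_{6} + v_{8}  so sig = ⟨2 | 1 1⟩
  {4,7}:  v_{4} + v_{7} = v_{2} + v_{8}  so sig = ⟨2 | 1 1⟩
  {3,4}:  v_{3} + v_{4} = 2·v_{2} + v_{8}  so sig = ⟨2 | 1 2⟩
  {4,5}:  v_{4} + v_{5} = v_{2} + 2·v_{6}  so sig = ⟨2 | 1 2⟩
  {2,6,8}:  v_{2} + v_{6} + v_{8} = v_{4}  so sig = ⟨3 | 1⟩

Hence PRS(X_Σ) =
[⟨2 | 0⟩, ⟨2 | 0⟩, ⟨2 | 1⟩, ⟨2 | 1⟩, ⟨2 | 1⟩, ⟨2 | 1⟩, ⟨2 | 1 1⟩, ⟨2 | 1 1⟩, ⟨2 | 1 2⟩, ⟨2 | 1 2⟩, ⟨3 | 1⟩]


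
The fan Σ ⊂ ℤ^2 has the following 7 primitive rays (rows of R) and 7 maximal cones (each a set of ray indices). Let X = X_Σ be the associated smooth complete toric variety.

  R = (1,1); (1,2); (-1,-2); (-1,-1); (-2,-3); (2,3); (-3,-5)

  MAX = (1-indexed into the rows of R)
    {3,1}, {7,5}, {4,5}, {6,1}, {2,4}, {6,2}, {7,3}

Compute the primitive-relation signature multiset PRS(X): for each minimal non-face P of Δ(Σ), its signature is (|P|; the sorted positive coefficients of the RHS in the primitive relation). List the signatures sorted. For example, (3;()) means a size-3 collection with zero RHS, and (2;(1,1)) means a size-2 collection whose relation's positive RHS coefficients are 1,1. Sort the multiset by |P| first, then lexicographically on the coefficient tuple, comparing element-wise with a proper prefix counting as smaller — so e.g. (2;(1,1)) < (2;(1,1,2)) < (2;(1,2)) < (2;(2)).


Δ(Σ) — 7 vertices, 14 min non-faces:

  • {1,4}:  v_{1} + v_{4} = 0 ; sig = (2;())
  • {2,3}:  v_{2} + v_{3} = 0 ; sig = (2;())
  • {5,6}:  v_{5} + v_{6} = 0 ; sig = (2;())
  • {1,2}:  v_{1} + v_{2} = v_{6} ; sig = (2;(1))
  • {1,5}:  v_{1} + v_{5} = v_{3} ; sig = (2;(1))
  • {2,5}:  v_{2} + v_{5} = v_{4} ; sig = (2;(1))
  • {2,7}:  v_{2} + v_{7} = v_{5} ; sig = (2;(1))
  • {3,4}:  v_{3} + v_{4} = v_{5} ; sig = (2;(1))
  • {3,5}:  v_{3} + v_{5} = v_{7} ; sig = (2;(1))
  • {3,6}:  v_{3} + v_{6} = v_{1} ; sig = (2;(1))
  • {4,6}:  v_{4} + v_{6} = v_{2} ; sig = (2;(1))
  • {6,7}:  v_{6} + v_{7} = v_{3} ; sig = (2;(1))
  • {1,7}:  v_{1} + v_{7} = 2·v_{3} ; sig = (2;(2))
  • {4,7}:  v_{4} + v_{7} = 2·v_{5} ; sig = (2;(2))

Sorted signature multiset PRS(X):
{ (2;()) ×3,  (2;(1)) ×9,  (2;(2)) ×2 }


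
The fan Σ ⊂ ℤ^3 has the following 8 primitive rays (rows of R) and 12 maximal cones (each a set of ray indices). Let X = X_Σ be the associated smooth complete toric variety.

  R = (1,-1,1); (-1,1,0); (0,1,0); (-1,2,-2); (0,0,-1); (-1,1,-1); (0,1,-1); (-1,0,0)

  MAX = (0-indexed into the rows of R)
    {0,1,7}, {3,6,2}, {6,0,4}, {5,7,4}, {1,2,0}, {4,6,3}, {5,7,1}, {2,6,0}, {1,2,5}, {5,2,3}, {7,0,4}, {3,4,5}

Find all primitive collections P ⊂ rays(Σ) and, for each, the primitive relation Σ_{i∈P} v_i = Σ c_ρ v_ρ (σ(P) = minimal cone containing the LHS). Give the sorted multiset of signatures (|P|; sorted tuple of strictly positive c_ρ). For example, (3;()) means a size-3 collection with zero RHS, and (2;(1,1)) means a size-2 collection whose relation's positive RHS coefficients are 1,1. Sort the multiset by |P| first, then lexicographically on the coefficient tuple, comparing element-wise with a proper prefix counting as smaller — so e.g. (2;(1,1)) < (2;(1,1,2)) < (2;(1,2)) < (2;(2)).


Σ has 10 primitive collections:

  P={0,5}:  v_{0} + v_{5} = 0 ; sig = (2;())
  P={0,3}:  v_{0} + v_{3} = v_{6} ; sig = (2;(1))
  P={1,4}:  v_{1} + v_{4} = v_{5} ; sig = (2;(1))
  P={2,4}:  v_{2} + v_{4} = v_{6} ; sig = (2;(1))
  P={2,7}:  v_{2} + v_{7} = v_{1} ; sig = (2;(1))
  P={5,6}:  v_{5} + v_{6} = v_{3} ; sig = (2;(1))
  P={6,7}:  v_{6} + v_{7} = v_{5} ; sig = (2;(1))
  P={1,6}:  v_{1} + v_{6} = v_{2} + v_{5} ; sig = (2;(1,1))
  P={1,3}:  v_{1} + v_{3} = v_{2} + 2·v_{5} ; sig = (2;(1,2))
  P={3,7}:  v_{3} + v_{7} = 2·v_{5} ; sig = (2;(2))

Sorted signature multiset PRS(X):
    (2;())
    (2;(1))
    (2;(1))
    (2;(1))
    (2;(1))
    (2;(1))
    (2;(1))
    (2;(1,1))
    (2;(1,2))
    (2;(2))


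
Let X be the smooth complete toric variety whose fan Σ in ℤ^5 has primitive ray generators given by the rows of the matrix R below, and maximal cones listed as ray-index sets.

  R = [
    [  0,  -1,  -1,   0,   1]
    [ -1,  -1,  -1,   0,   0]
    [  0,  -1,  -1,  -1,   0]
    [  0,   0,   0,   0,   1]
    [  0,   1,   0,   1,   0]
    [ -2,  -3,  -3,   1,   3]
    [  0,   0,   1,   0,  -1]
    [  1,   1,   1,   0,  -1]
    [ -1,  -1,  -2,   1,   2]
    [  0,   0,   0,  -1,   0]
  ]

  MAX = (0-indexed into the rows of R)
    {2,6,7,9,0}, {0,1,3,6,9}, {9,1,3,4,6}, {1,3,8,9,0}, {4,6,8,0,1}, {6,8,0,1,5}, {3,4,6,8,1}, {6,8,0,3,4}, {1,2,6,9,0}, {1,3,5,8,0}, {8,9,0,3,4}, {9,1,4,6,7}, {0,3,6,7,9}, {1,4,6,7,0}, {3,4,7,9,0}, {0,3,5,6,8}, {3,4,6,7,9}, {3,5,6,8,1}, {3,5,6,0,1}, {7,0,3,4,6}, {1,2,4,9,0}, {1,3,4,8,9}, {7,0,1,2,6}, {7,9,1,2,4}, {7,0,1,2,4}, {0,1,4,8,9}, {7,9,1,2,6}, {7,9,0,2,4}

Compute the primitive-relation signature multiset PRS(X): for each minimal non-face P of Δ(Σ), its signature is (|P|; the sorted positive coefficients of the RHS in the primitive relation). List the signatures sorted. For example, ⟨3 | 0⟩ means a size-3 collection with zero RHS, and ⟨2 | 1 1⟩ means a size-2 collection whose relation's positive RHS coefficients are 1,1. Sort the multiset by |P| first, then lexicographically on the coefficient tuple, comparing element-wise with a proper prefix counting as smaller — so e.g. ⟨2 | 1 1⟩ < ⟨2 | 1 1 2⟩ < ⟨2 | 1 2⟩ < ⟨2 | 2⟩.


Δ(Σ) — 10 vertices, 14 min non-faces:

  P = {2,3}:  v_{2} + v_{3} = v_{0} + v_{9} ; sig = ⟨2 | 1 1⟩
  P = {7,8}:  v_{7} + v_{8} = v_{0} + v_{4} ; sig = ⟨2 | 1 1⟩
  P = {5,7}:  v_{5} + v_{7} = v_{0} + v_{6} + v_{8} ; sig = ⟨2 | 1 1 1⟩
  P = {2,8}:  v_{2} + v_{8} = 2·v_{0} + v_{1} + v_{4} + v_{9} ; sig = ⟨2 | 1 1 1 2⟩
  P = {4,5}:  v_{4} + v_{5} = v_{6} + 2·v_{8} ; sig = ⟨2 | 1 2⟩
  P = {2,5}:  v_{2} + v_{5} = 2·v_{0} + 2·v_{1} + v_{3} ; sig = ⟨2 | 1 2 2⟩
  P = {5,9}:  v_{5} + v_{9} = v_{0} + 2·v_{1} + 2·v_{3} ; sig = ⟨2 | 1 2 2⟩
  P = {1,3,7}:  v_{1} + v_{3} + v_{7} = 0 ; sig = ⟨3 | 0⟩
  P = {2,4,6}:  v_{2} + v_{4} + v_{6} = v_{1} + v_{7} ; sig = ⟨3 | 1 1⟩
  P = {6,8,9}:  v_{6} + v_{8} + v_{9} = v_{1} + v_{3} ; sig = ⟨3 | 1 1⟩
  P = {0,4,6,9}:  v_{0} + v_{4} + v_{6} + v_{9} = 0 ; sig = ⟨4 | 0⟩
  P = {0,1,3,4}:  v_{0} + v_{1} + v_{3} + v_{4} = v_{8} ; sig = ⟨4 | 1⟩
  P = {0,1,7,9}:  v_{0} + v_{1} + v_{7} + v_{9} = v_{2} ; sig = ⟨4 | 1⟩
  P = {0,1,3,6,8}:  v_{0} + v_{1} + v_{3} + v_{6} + v_{8} = v_{5} ; sig = ⟨5 | 1⟩

Sorted signature multiset PRS(X):
[⟨2 | 1 1⟩, ⟨2 | 1 1⟩, ⟨2 | 1 1 1⟩, ⟨2 | 1 1 1 2⟩, ⟨2 | 1 2⟩, ⟨2 | 1 2 2⟩, ⟨2 | 1 2 2⟩, ⟨3 | 0⟩, ⟨3 | 1 1⟩, ⟨3 | 1 1⟩, ⟨4 | 0⟩, ⟨4 | 1⟩, ⟨4 | 1⟩, ⟨5 | 1⟩]


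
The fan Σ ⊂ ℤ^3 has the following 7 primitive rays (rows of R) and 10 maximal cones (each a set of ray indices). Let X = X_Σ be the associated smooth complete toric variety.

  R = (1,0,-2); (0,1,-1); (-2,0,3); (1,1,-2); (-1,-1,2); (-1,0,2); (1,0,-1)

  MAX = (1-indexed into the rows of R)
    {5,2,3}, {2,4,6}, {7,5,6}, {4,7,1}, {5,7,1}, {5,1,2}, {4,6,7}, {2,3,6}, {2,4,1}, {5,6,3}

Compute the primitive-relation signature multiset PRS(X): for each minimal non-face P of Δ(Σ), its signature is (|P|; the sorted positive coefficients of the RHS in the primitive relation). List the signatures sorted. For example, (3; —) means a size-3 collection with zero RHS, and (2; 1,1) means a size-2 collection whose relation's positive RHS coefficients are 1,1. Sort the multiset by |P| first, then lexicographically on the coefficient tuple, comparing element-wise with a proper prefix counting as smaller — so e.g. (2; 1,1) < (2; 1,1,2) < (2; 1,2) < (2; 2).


7 collections generate NE(X_Σ); each relation:

  P = {1,6}:  v_{1} + v_{6} = 0  so sig = (2; —)
  P = {4,5}:  v_{4} + v_{5} = 0  so sig = (2; —)
  P = {2,7}:  v_{2} + v_{7} = v_{4}  so sig = (2; 1)
  P = {3,7}:  v_{3} + v_{7} = v_{6}  so sig = (2; 1)
  P = {1,3}:  v_{1} + v_{3} = v_{2} + v_{5}  so sig = (2; 1,1)
  P = {3,4}:  v_{3} + v_{4} = v_{2} + v_{6}  so sig = (2; 1,1)
  P = {2,5,6}:  v_{2} + v_{5} + v_{6} = v_{3}  so sig = (3; 1)

Sorted signature multiset PRS(X):
    |P|=2: 6 collections, coeffs (), (), (1), (1), (1,1), (1,1)
    |P|=3: 1 collection, coeffs (1)


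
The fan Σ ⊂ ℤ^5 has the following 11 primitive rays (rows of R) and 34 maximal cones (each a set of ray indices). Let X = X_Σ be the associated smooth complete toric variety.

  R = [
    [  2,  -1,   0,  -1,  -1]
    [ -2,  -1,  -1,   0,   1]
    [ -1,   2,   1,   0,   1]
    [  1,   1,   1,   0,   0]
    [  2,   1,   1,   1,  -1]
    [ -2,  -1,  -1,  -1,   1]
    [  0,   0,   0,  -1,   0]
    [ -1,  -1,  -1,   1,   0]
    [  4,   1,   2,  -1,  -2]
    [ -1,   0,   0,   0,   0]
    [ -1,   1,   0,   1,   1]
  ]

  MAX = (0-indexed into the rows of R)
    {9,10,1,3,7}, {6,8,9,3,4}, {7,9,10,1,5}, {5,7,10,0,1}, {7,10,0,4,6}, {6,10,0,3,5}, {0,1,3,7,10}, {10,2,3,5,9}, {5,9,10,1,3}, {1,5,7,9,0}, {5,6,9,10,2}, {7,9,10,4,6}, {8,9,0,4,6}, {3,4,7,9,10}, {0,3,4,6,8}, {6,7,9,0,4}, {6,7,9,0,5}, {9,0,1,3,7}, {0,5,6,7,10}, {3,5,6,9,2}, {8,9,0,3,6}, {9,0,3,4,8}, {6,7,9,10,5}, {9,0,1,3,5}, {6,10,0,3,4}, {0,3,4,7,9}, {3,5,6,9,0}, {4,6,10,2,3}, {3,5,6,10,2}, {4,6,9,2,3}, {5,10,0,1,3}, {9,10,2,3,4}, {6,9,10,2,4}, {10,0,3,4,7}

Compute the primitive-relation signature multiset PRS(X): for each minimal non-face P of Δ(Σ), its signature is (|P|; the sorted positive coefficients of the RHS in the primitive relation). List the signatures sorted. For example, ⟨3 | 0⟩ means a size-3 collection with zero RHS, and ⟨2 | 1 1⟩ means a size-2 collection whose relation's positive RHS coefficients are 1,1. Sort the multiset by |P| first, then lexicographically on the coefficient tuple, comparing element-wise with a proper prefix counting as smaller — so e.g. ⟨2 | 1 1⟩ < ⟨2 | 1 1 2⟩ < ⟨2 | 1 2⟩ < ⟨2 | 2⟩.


16 collections generate NE(X_Σ); each relation:

  P = {4,5}:  v_{4} + v_{5} = 0 — sig = ⟨2 | 0⟩
  P = {1,6}:  v_{1} + v_{6} = v_{5} — sig = ⟨2 | 1⟩
  P = {0,2}:  v_{0} + v_{2} = v_{3} + v_{6} — sig = ⟨2 | 1 1⟩
  P = {1,4}:  v_{1} + v_{4} = v_{3} + v_{7} — sig = ⟨2 | 1 1⟩
  P = {2,7}:  v_{2} + v_{7} = v_{9} + v_{10} — sig = ⟨2 | 1 1⟩
  P = {1,8}:  v_{1} + v_{8} = v_{0} + v_{3} + v_{9} — sig = ⟨2 | 1 1 1⟩
  P = {7,8}:  v_{7} + v_{8} = v_{0} + v_{4} + v_{9} — sig = ⟨2 | 1 1 1⟩
  P = {8,10}:  v_{8} + v_{10} = v_{3} + v_{4} + v_{6} — sig = ⟨2 | 1 1 1⟩
  P = {1,2}:  v_{1} + v_{2} = v_{3} + v_{5} + v_{9} + v_{10} — sig = ⟨2 | 1 1 1 1⟩
  P = {5,8}:  v_{5} + v_{8} = v_{0} + v_{3} + v_{6} + v_{9} — sig = ⟨2 | 1 1 1 1⟩
  P = {2,8}:  v_{2} + v_{8} = 2·v_{3} + v_{4} + 2·v_{6} + v_{9} — sig = ⟨2 | 1 1 2 2⟩
  P = {0,9,10}:  v_{0} + v_{9} + v_{10} = 0 — sig = ⟨3 | 0⟩
  P = {3,6,7}:  v_{3} + v_{6} + v_{7} = 0 — sig = ⟨3 | 0⟩
  P = {3,5,7}:  v_{3} + v_{5} + v_{7} = v_{1} — sig = ⟨3 | 1⟩
  P = {3,6,9,10}:  v_{3} + v_{6} + v_{9} + v_{10} = v_{2} — sig = ⟨4 | 1⟩
  P = {0,3,4,6,9}:  v_{0} + v_{3} + v_{4} + v_{6} + v_{9} = v_{8} — sig = ⟨5 | 1⟩

so the primitive-relation signature multiset is
{ ⟨2 | 0⟩,  ⟨2 | 1⟩,  ⟨2 | 1 1⟩ ×3,  ⟨2 | 1 1 1⟩ ×3,  ⟨2 | 1 1 1 1⟩ ×2,  ⟨2 | 1 1 2 2⟩,  ⟨3 | 0⟩ ×2,  ⟨3 | 1⟩,  ⟨4 | 1⟩,  ⟨5 | 1⟩ }


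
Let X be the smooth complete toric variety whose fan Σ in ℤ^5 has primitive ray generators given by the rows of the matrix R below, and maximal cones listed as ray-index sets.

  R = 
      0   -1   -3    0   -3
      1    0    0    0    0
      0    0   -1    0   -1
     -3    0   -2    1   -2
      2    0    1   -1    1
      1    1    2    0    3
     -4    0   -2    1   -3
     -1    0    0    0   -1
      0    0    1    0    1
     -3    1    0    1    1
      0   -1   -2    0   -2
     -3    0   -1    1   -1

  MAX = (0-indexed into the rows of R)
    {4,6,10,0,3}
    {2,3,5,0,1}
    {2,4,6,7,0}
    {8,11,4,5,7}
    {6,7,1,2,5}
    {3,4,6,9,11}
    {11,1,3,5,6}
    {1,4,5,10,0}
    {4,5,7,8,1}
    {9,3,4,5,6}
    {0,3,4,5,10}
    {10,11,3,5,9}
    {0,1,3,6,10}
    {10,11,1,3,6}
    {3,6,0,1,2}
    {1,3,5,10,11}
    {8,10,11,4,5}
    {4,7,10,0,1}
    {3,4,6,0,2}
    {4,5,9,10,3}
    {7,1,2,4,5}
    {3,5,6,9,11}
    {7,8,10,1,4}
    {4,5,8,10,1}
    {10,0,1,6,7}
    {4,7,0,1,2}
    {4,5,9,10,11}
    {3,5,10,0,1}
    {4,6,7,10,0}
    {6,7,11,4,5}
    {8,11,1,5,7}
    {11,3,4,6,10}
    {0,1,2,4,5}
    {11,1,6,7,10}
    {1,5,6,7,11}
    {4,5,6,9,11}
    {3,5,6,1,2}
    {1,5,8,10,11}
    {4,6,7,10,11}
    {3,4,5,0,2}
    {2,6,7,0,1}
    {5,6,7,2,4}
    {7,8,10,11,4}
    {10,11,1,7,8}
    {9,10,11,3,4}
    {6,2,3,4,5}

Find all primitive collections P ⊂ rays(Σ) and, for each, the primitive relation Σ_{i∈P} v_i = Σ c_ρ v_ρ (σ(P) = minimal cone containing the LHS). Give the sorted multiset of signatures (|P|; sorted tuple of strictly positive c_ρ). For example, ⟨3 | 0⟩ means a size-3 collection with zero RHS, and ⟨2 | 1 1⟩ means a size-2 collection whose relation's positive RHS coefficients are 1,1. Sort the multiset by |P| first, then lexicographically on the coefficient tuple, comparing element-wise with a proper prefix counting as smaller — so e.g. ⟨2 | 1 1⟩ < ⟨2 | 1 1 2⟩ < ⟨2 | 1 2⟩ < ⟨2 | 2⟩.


|primitive collections| = 22. Relations:

  P={2,8}:  v_{2} + v_{8} = 0  so sig = ⟨2 | 0⟩
  P={0,8}:  v_{0} + v_{8} = v_{10}  so sig = ⟨2 | 1⟩
  P={2,10}:  v_{2} + v_{10} = v_{0}  so sig = ⟨2 | 1⟩
  P={2,11}:  v_{2} + v_{11} = v_{3}  so sig = ⟨2 | 1⟩
  P={3,7}:  v_{3} + v_{7} = v_{6}  so sig = ⟨2 | 1⟩
  P={3,8}:  v_{3} + v_{8} = v_{11}  so sig = ⟨2 | 1⟩
  P={0,11}:  v_{0} + v_{11} = v_{3} + v_{10}  so sig = ⟨2 | 1 1⟩
  P={1,9}:  v_{1} + v_{9} = v_{3} + v_{5}  so sig = ⟨2 | 1 1⟩
  P={6,8}:  v_{6} + v_{8} = v_{7} + v_{11}  so sig = ⟨2 | 1 1⟩
  P={7,9}:  v_{7} + v_{9} = v_{4} + v_{5} + v_{6} + v_{11}  so sig = ⟨2 | 1 1 1 1⟩
  P={0,9}:  v_{0} + v_{9} = 2·v_{3} + v_{4} + v_{5} + v_{10}  so sig = ⟨2 | 1 1 1 2⟩
  P={2,9}:  v_{2} + v_{9} = 2·v_{3} + v_{4} + v_{5}  so sig = ⟨2 | 1 1 2⟩
  P={8,9}:  v_{8} + v_{9} = v_{4} + v_{5} + 2·v_{11}  so sig = ⟨2 | 1 1 2⟩
  P={1,4,11}:  v_{1} + v_{4} + v_{11} = 0  so sig = ⟨3 | 0⟩
  P={5,7,10}:  v_{5} + v_{7} + v_{10} = 0  so sig = ⟨3 | 0⟩
  P={0,5,7}:  v_{0} + v_{5} + v_{7} = v_{2}  so sig = ⟨3 | 1⟩
  P={1,3,4}:  v_{1} + v_{3} + v_{4} = v_{2}  so sig = ⟨3 | 1⟩
  P={5,6,10}:  v_{5} + v_{6} + v_{10} = v_{3}  so sig = ⟨3 | 1⟩
  P={0,5,6}:  v_{0} + v_{5} + v_{6} = v_{2} + v_{3}  so sig = ⟨3 | 1 1⟩
  P={1,4,6}:  v_{1} + v_{4} + v_{6} = v_{2} + v_{7}  so sig = ⟨3 | 1 1⟩
  P={6,9,10}:  v_{6} + v_{9} + v_{10} = 2·v_{3} + v_{4} + v_{11}  so sig = ⟨3 | 1 1 2⟩
  P={3,4,5,11}:  v_{3} + v_{4} + v_{5} + v_{11} = v_{9}  so sig = ⟨4 | 1⟩

Hence PRS(X_Σ) =
    ⟨2 | 0⟩
    ⟨2 | 1⟩
    ⟨2 | 1⟩
    ⟨2 | 1⟩
    ⟨2 | 1⟩
    ⟨2 | 1⟩
    ⟨2 | 1 1⟩
    ⟨2 | 1 1⟩
    ⟨2 | 1 1⟩
    ⟨2 | 1 1 1 1⟩
    ⟨2 | 1 1 1 2⟩
    ⟨2 | 1 1 2⟩
    ⟨2 | 1 1 2⟩
    ⟨3 | 0⟩
    ⟨3 | 0⟩
    ⟨3 | 1⟩
    ⟨3 | 1⟩
    ⟨3 | 1⟩
    ⟨3 | 1 1⟩
    ⟨3 | 1 1⟩
    ⟨3 | 1 1 2⟩
    ⟨4 | 1⟩


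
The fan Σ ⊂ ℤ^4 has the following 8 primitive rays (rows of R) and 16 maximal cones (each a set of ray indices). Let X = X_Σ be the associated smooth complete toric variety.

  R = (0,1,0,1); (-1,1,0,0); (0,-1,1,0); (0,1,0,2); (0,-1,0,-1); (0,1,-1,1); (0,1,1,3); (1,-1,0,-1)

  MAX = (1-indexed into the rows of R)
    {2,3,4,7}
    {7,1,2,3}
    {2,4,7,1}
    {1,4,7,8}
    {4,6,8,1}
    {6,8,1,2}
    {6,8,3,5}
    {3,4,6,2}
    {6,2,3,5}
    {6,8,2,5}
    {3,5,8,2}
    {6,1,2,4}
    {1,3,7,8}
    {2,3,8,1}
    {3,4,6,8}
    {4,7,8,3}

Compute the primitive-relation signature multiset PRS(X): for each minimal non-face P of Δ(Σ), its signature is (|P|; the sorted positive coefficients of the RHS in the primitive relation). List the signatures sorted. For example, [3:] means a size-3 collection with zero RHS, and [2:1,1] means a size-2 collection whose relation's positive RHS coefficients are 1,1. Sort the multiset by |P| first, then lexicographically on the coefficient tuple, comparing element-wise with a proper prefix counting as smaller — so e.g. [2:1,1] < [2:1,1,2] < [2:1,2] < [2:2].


9 collections generate NE(X_Σ); each relation:

  P = {1,5}:  v_{1} + v_{5} = 0  so sig = [2:]
  P = {4,5}:  v_{4} + v_{5} = v_{3} + v_{6}  so sig = [2:1,1]
  P = {5,7}:  v_{5} + v_{7} = v_{3} + v_{4}  so sig = [2:1,1]
  P = {6,7}:  v_{6} + v_{7} = 2·v_{4}  so sig = [2:2]
  P = {1,3,4}:  v_{1} + v_{3} + v_{4} = v_{7}  so sig = [3:1]
  P = {1,3,6}:  v_{1} + v_{3} + v_{6} = v_{4}  so sig = [3:1]
  P = {2,4,8}:  v_{2} + v_{4} + v_{8} = v_{1}  so sig = [3:1]
  P = {2,7,8}:  v_{2} + v_{7} + v_{8} = 2·v_{1} + v_{3}  so sig = [3:1,2]
  P = {2,3,6,8}:  v_{2} + v_{3} + v_{6} + v_{8} = 0  so sig = [4:]

so the primitive-relation signature multiset is
    |P|=2: 4 collections, coeffs (), (1,1), (1,1), (2)
    |P|=3: 4 collections, coeffs (1), (1), (1), (1,2)
    |P|=4: 1 collection, coeffs ()


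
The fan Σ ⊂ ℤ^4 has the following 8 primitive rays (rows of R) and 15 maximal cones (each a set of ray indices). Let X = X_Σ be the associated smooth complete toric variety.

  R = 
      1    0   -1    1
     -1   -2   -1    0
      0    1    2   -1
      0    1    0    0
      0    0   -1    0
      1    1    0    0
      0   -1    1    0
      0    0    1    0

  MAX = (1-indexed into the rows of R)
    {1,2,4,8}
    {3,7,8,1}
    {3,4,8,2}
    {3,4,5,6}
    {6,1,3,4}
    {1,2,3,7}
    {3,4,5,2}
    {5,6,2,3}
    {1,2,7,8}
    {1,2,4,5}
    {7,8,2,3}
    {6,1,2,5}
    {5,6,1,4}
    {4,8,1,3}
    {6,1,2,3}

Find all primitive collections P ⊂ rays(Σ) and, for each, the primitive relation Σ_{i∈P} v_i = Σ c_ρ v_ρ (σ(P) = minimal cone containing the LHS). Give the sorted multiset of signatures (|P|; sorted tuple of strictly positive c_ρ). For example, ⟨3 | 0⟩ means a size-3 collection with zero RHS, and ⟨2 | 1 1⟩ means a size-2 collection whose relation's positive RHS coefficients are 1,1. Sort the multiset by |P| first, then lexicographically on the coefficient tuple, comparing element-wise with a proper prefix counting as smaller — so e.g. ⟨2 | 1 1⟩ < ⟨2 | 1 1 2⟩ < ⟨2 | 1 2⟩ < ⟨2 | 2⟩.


9 collections generate NE(X_Σ); each relation:

  {5,8}:  v_{5} + v_{8} = 0 — sig = ⟨2 | 0⟩
  {4,7}:  v_{4} + v_{7} = v_{8} — sig = ⟨2 | 1⟩
  {6,8}:  v_{6} + v_{8} = v_{1} + v_{3} — sig = ⟨2 | 1 1⟩
  {5,7}:  v_{5} + v_{7} = v_{1} + v_{2} + v_{3} — sig = ⟨2 | 1 1 1⟩
  {6,7}:  v_{6} + v_{7} = 2·v_{1} + v_{2} + 2·v_{3} — sig = ⟨2 | 1 2 2⟩
  {1,3,5}:  v_{1} + v_{3} + v_{5} = v_{6} — sig = ⟨3 | 1⟩
  {2,4,6}:  v_{2} + v_{4} + v_{6} = v_{5} — sig = ⟨3 | 1⟩
  {1,2,3,4}:  v_{1} + v_{2} + v_{3} + v_{4} = 0 — sig = ⟨4 | 0⟩
  {1,2,3,8}:  v_{1} + v_{2} + v_{3} + v_{8} = v_{7} — sig = ⟨4 | 1⟩

Hence PRS(X_Σ) =
    ⟨2 | 0⟩
    ⟨2 | 1⟩
    ⟨2 | 1 1⟩
    ⟨2 | 1 1 1⟩
    ⟨2 | 1 2 2⟩
    ⟨3 | 1⟩
    ⟨3 | 1⟩
    ⟨4 | 0⟩
    ⟨4 | 1⟩


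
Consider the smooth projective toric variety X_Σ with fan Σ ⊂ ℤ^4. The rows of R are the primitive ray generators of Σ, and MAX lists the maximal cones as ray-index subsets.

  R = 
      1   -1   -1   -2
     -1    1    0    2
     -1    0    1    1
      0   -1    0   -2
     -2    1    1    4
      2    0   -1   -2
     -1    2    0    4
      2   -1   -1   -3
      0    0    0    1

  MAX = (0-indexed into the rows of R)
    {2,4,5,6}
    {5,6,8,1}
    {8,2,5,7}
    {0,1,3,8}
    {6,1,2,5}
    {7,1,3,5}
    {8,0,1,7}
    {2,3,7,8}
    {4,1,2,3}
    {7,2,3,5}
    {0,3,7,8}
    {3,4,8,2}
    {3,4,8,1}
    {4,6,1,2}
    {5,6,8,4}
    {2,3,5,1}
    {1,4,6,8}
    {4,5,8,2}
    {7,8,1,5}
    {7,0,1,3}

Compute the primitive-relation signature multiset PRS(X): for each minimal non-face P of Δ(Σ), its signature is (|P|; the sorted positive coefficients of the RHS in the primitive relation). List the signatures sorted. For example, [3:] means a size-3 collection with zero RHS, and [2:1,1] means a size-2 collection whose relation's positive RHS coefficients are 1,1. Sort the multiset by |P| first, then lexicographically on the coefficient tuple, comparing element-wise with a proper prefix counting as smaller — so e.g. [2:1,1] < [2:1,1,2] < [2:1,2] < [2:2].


Primitive collections (14):

  P={3,6}:  v_{3} + v_{6} = v_{1}  →  sig = [2:1]
  P={4,7}:  v_{4} + v_{7} = v_{8}  →  sig = [2:1]
  P={0,2}:  v_{0} + v_{2} = v_{3} + v_{8}  →  sig = [2:1,1]
  P={6,7}:  v_{6} + v_{7} = v_{1} + v_{5} + v_{8}  →  sig = [2:1,1,1]
  P={0,4}:  v_{0} + v_{4} = v_{1} + v_{3} + 2·v_{8}  →  sig = [2:1,1,2]
  P={0,6}:  v_{0} + v_{6} = 2·v_{1} + v_{7} + v_{8}  →  sig = [2:1,1,2]
  P={0,5}:  v_{0} + v_{5} = v_{1} + 2·v_{7}  →  sig = [2:1,2]
  P={1,2,7}:  v_{1} + v_{2} + v_{7} = 0  →  sig = [3:]
  P={3,4,5}:  v_{3} + v_{4} + v_{5} = 0  →  sig = [3:]
  P={1,2,8}:  v_{1} + v_{2} + v_{8} = v_{4}  →  sig = [3:1]
  P={1,4,5}:  v_{1} + v_{4} + v_{5} = v_{6}  →  sig = [3:1]
  P={3,5,8}:  v_{3} + v_{5} + v_{8} = v_{7}  →  sig = [3:1]
  P={2,6,8}:  v_{2} + v_{6} + v_{8} = 2·v_{4} + v_{5}  →  sig = [3:1,2]
  P={1,3,7,8}:  v_{1} + v_{3} + v_{7} + v_{8} = v_{0}  →  sig = [4:1]

so the primitive-relation signature multiset is
[[2:1], [2:1], [2:1,1], [2:1,1,1], [2:1,1,2], [2:1,1,2], [2:1,2], [3:], [3:], [3:1], [3:1], [3:1], [3:1,2], [4:1]]


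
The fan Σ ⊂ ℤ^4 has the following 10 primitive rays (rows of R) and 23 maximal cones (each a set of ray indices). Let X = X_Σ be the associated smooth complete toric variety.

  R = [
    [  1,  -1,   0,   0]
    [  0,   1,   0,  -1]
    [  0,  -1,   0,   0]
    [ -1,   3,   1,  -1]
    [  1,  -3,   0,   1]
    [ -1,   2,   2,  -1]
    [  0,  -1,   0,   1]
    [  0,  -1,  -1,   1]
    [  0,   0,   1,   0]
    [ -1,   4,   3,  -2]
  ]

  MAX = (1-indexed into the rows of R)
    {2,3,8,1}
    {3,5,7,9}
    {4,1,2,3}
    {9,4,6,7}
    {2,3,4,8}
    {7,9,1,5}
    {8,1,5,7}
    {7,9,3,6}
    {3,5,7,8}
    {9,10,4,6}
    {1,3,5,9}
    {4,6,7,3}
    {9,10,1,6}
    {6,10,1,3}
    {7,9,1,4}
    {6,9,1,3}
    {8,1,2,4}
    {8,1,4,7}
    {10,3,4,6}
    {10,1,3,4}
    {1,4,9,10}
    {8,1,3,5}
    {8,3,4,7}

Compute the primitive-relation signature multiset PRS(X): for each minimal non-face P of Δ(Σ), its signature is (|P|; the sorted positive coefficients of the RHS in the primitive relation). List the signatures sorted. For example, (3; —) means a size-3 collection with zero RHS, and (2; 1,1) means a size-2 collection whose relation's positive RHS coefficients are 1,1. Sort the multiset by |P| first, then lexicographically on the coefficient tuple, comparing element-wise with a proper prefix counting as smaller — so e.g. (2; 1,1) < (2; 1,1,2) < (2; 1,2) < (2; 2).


Δ(Σ) — 10 vertices, 18 min non-faces:

  P = {2,7}:  v_{2} + v_{7} = 0  →  sig = (2; —)
  P = {4,5}:  v_{4} + v_{5} = v_{9}  →  sig = (2; 1)
  P = {8,9}:  v_{8} + v_{9} = v_{7}  →  sig = (2; 1)
  P = {2,5}:  v_{2} + v_{5} = v_{1} + v_{3}  →  sig = (2; 1,1)
  P = {8,10}:  v_{8} + v_{10} = v_{4} + v_{9}  →  sig = (2; 1,1)
  P = {2,9}:  v_{2} + v_{9} = v_{1} + v_{3} + v_{4}  →  sig = (2; 1,1,1)
  P = {5,10}:  v_{5} + v_{10} = v_{1} + v_{6} + v_{9}  →  sig = (2; 1,1,1)
  P = {6,8}:  v_{6} + v_{8} = v_{3} + v_{4} + v_{7}  →  sig = (2; 1,1,1)
  P = {5,6}:  v_{5} + v_{6} = v_{3} + 2·v_{9}  →  sig = (2; 1,2)
  P = {7,10}:  v_{7} + v_{10} = v_{4} + 2·v_{9}  →  sig = (2; 1,2)
  P = {2,6}:  v_{2} + v_{6} = v_{1} + 2·v_{3} + 2·v_{4}  →  sig = (2; 1,2,2)
  P = {2,10}:  v_{2} + v_{10} = 2·v_{1} + 2·v_{3} + 3·v_{4}  →  sig = (2; 2,2,3)
  P = {1,3,7}:  v_{1} + v_{3} + v_{7} = v_{5}  →  sig = (3; 1)
  P = {1,4,6}:  v_{1} + v_{4} + v_{6} = v_{10}  →  sig = (3; 1)
  P = {3,4,9}:  v_{3} + v_{4} + v_{9} = v_{6}  →  sig = (3; 1)
  P = {3,9,10}:  v_{3} + v_{9} + v_{10} = v_{1} + 2·v_{6}  →  sig = (3; 1,2)
  P = {1,6,7}:  v_{1} + v_{6} + v_{7} = 2·v_{9}  →  sig = (3; 2)
  P = {1,3,4,8}:  v_{1} + v_{3} + v_{4} + v_{8} = 0  →  sig = (4; —)

Hence PRS(X_Σ) =
    |P|=2: 12 collections, coeffs (), (1), (1), (1,1), (1,1), (1,1,1), (1,1,1), (1,1,1), (1,2), (1,2), (1,2,2), (2,2,3)
    |P|=3: 5 collections, coeffs (1), (1), (1), (1,2), (2)
    |P|=4: 1 collection, coeffs ()


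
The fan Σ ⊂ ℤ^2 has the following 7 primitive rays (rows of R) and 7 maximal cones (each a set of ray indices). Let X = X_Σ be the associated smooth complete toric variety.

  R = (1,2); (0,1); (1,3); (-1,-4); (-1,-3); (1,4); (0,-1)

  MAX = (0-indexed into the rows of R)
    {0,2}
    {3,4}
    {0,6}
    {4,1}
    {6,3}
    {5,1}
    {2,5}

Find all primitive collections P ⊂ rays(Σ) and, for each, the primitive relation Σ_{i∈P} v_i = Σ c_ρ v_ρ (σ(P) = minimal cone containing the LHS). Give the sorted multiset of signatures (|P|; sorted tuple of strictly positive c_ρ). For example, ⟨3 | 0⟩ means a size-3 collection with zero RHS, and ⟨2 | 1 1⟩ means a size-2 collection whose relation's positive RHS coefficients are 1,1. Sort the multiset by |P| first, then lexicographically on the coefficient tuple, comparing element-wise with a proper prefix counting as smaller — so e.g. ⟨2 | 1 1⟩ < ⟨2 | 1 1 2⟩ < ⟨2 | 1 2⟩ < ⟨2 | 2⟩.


|primitive collections| = 14. Relations:

  P = {1,6}:  v_{1} + v_{6} = 0  so sig = ⟨2 | 0⟩
  P = {2,4}:  v_{2} + v_{4} = 0  so sig = ⟨2 | 0⟩
  P = {3,5}:  v_{3} + v_{5} = 0  so sig = ⟨2 | 0⟩
  P = {0,1}:  v_{0} + v_{1} = v_{2}  so sig = ⟨2 | 1⟩
  P = {0,4}:  v_{0} + v_{4} = v_{6}  so sig = ⟨2 | 1⟩
  P = {1,2}:  v_{1} + v_{2} = v_{5}  so sig = ⟨2 | 1⟩
  P = {1,3}:  v_{1} + v_{3} = v_{4}  so sig = ⟨2 | 1⟩
  P = {2,3}:  v_{2} + v_{3} = v_{6}  so sig = ⟨2 | 1⟩
  P = {2,6}:  v_{2} + v_{6} = v_{0}  so sig = ⟨2 | 1⟩
  P = {4,5}:  v_{4} + v_{5} = v_{1}  so sig = ⟨2 | 1⟩
  P = {4,6}:  v_{4} + v_{6} = v_{3}  so sig = ⟨2 | 1⟩
  P = {5,6}:  v_{5} + v_{6} = v_{2}  so sig = ⟨2 | 1⟩
  P = {0,3}:  v_{0} + v_{3} = 2·v_{6}  so sig = ⟨2 | 2⟩
  P = {0,5}:  v_{0} + v_{5} = 2·v_{2}  so sig = ⟨2 | 2⟩

Signatures (|P|; sorted positive RHS coefficients), sorted:
    |P|=2: 14 collections, coeffs (), (), (), (1), (1), (1), (1), (1), (1), (1), (1), (1), (2), (2)


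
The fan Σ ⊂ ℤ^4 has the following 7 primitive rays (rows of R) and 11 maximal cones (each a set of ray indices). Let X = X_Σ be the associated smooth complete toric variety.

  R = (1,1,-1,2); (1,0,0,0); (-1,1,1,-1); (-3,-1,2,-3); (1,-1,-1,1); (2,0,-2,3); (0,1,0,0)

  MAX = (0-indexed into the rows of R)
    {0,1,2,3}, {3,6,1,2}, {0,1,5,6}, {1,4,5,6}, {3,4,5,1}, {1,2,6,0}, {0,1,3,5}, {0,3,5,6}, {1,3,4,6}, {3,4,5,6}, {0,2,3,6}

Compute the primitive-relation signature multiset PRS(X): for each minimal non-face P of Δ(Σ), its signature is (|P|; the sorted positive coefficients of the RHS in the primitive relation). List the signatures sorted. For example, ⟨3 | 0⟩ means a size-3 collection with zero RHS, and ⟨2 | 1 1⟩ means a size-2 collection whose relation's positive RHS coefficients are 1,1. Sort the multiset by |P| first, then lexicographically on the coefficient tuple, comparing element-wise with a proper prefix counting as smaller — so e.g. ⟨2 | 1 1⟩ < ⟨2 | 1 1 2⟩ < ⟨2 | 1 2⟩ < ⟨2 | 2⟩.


Δ(Σ) — 7 vertices, 5 min non-faces:

  P={2,4}:  v_{2} + v_{4} = 0  ⇒ sig = ⟨2 | 0⟩
  P={0,4}:  v_{0} + v_{4} = v_{5}  ⇒ sig = ⟨2 | 1⟩
  P={2,5}:  v_{2} + v_{5} = v_{0}  ⇒ sig = ⟨2 | 1⟩
  P={1,3,5,6}:  v_{1} + v_{3} + v_{5} + v_{6} = 0  ⇒ sig = ⟨4 | 0⟩
  P={0,1,3,6}:  v_{0} + v_{1} + v_{3} + v_{6} = v_{2}  ⇒ sig = ⟨4 | 1⟩

Hence PRS(X_Σ) =
{ ⟨2 | 0⟩,  ⟨2 | 1⟩ ×2,  ⟨4 | 0⟩,  ⟨4 | 1⟩ }


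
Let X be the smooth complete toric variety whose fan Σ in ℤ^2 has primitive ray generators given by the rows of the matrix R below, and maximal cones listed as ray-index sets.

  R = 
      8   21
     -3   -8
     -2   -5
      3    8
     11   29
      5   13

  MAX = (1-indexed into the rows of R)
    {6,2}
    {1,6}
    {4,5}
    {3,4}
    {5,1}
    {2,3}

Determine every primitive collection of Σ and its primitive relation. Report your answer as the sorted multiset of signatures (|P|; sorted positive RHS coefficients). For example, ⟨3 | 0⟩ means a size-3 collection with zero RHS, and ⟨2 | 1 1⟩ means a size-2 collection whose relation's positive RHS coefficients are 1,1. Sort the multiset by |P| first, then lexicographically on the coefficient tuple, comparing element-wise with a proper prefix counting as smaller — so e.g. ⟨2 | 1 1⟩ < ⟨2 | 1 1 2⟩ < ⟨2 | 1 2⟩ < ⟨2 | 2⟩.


The 9 primitive collections of Σ (r=6, n=2):

  P={2,4}:  v_{2} + v_{4} = 0  so sig = ⟨2 | 0⟩
  P={1,2}:  v_{1} + v_{2} = v_{6}  so sig = ⟨2 | 1⟩
  P={1,4}:  v_{1} + v_{4} = v_{5}  so sig = ⟨2 | 1⟩
  P={2,5}:  v_{2} + v_{5} = v_{1}  so sig = ⟨2 | 1⟩
  P={3,6}:  v_{3} + v_{6} = v_{4}  so sig = ⟨2 | 1⟩
  P={4,6}:  v_{4} + v_{6} = v_{1}  so sig = ⟨2 | 1⟩
  P={1,3}:  v_{1} + v_{3} = 2·v_{4}  so sig = ⟨2 | 2⟩
  P={5,6}:  v_{5} + v_{6} = 2·v_{1}  so sig = ⟨2 | 2⟩
  P={3,5}:  v_{3} + v_{5} = 3·v_{4}  so sig = ⟨2 | 3⟩

Sorted signature multiset PRS(X):
{ ⟨2 | 0⟩,  ⟨2 | 1⟩ ×5,  ⟨2 | 2⟩ ×2,  ⟨2 | 3⟩ }


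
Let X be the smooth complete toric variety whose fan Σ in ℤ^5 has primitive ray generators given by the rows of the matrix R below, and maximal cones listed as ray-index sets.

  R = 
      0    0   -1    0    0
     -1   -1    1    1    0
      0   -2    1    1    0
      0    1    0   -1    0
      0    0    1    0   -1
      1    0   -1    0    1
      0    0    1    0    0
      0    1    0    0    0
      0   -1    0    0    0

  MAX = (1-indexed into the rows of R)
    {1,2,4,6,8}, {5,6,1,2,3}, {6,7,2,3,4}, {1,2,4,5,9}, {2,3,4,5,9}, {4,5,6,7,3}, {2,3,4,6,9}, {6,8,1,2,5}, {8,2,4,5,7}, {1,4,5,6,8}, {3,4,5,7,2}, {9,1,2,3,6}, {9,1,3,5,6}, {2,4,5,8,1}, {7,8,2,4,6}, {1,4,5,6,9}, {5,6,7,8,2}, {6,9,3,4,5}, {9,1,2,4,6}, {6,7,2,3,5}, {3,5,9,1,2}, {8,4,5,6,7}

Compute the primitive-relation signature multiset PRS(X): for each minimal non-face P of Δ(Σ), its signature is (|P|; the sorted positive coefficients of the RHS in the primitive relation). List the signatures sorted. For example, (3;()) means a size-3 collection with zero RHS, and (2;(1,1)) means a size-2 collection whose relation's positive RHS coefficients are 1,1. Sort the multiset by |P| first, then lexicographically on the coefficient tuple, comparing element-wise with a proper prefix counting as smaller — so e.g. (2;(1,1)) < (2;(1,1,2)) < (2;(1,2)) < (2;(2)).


Minimal non-faces — 7 found among 9 rays, 22 max cones:

  P={1,7}:  v_{1} + v_{7} = 0 — sig = (2;())
  P={8,9}:  v_{8} + v_{9} = 0 — sig = (2;())
  P={7,9}:  v_{7} + v_{9} = v_{3} + v_{4} — sig = (2;(1,1))
  P={3,8}:  v_{3} + v_{8} = v_{2} + v_{5} + v_{6} — sig = (2;(1,1,1))
  P={1,3,4}:  v_{1} + v_{3} + v_{4} = v_{9} — sig = (3;(1))
  P={2,4,5,6}:  v_{2} + v_{4} + v_{5} + v_{6} = v_{7} — sig = (4;(1))
  P={2,5,6,9}:  v_{2} + v_{5} + v_{6} + v_{9} = v_{3} — sig = (4;(1))

Sorted signature multiset PRS(X):
    |P|=2: 4 collections, coeffs (), (), (1,1), (1,1,1)
    |P|=3: 1 collection, coeffs (1)
    |P|=4: 2 collections, coeffs (1), (1)


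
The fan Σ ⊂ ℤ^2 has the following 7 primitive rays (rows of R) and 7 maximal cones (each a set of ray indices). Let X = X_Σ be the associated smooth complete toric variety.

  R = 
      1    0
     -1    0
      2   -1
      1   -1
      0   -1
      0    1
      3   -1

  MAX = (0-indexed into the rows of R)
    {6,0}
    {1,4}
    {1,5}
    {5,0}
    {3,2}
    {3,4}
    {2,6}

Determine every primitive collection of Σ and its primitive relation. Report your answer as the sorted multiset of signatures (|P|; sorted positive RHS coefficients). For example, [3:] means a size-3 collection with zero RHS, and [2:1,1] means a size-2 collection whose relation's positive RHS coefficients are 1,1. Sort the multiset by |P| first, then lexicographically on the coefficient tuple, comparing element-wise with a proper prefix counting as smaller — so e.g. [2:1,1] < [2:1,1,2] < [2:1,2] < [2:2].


Minimal non-faces — 14 found among 7 rays, 7 max cones:

  {0,1}:  v_{0} + v_{1} = 0  →  sig = [2:]
  {4,5}:  v_{4} + v_{5} = 0  →  sig = [2:]
  {0,2}:  v_{0} + v_{2} = v_{6}  →  sig = [2:1]
  {0,3}:  v_{0} + v_{3} = v_{2}  →  sig = [2:1]
  {0,4}:  v_{0} + v_{4} = v_{3}  →  sig = [2:1]
  {1,2}:  v_{1} + v_{2} = v_{3}  →  sig = [2:1]
  {1,3}:  v_{1} + v_{3} = v_{4}  →  sig = [2:1]
  {1,6}:  v_{1} + v_{6} = v_{2}  →  sig = [2:1]
  {3,5}:  v_{3} + v_{5} = v_{0}  →  sig = [2:1]
  {4,6}:  v_{4} + v_{6} = v_{2} + v_{3}  →  sig = [2:1,1]
  {2,4}:  v_{2} + v_{4} = 2·v_{3}  →  sig = [2:2]
  {2,5}:  v_{2} + v_{5} = 2·v_{0}  →  sig = [2:2]
  {3,6}:  v_{3} + v_{6} = 2·v_{2}  →  sig = [2:2]
  {5,6}:  v_{5} + v_{6} = 3·v_{0}  →  sig = [2:3]

Signatures (|P|; sorted positive RHS coefficients), sorted:
{ [2:] ×2,  [2:1] ×7,  [2:1,1],  [2:2] ×3,  [2:3] }


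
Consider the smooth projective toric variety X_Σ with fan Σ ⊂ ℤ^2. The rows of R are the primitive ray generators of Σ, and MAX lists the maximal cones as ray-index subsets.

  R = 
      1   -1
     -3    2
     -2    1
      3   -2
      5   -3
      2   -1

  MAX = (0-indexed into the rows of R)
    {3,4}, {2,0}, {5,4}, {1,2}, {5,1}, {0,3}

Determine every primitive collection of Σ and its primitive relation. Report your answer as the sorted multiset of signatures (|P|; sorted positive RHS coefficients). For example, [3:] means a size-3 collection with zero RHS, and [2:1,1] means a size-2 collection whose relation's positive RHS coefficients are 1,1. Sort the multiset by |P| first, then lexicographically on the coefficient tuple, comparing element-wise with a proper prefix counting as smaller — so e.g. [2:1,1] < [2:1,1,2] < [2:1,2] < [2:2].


Primitive collections (9):

  • {1,3}:  v_{1} + v_{3} = 0  so sig = [2:]
  • {2,5}:  v_{2} + v_{5} = 0  so sig = [2:]
  • {0,1}:  v_{0} + v_{1} = v_{2}  so sig = [2:1]
  • {0,5}:  v_{0} + v_{5} = v_{3}  so sig = [2:1]
  • {1,4}:  v_{1} + v_{4} = v_{5}  so sig = [2:1]
  • {2,3}:  v_{2} + v_{3} = v_{0}  so sig = [2:1]
  • {2,4}:  v_{2} + v_{4} = v_{3}  so sig = [2:1]
  • {3,5}:  v_{3} + v_{5} = v_{4}  so sig = [2:1]
  • {0,4}:  v_{0} + v_{4} = 2·v_{3}  so sig = [2:2]

Sorted signature multiset PRS(X):
{ [2:] ×2,  [2:1] ×6,  [2:2] }


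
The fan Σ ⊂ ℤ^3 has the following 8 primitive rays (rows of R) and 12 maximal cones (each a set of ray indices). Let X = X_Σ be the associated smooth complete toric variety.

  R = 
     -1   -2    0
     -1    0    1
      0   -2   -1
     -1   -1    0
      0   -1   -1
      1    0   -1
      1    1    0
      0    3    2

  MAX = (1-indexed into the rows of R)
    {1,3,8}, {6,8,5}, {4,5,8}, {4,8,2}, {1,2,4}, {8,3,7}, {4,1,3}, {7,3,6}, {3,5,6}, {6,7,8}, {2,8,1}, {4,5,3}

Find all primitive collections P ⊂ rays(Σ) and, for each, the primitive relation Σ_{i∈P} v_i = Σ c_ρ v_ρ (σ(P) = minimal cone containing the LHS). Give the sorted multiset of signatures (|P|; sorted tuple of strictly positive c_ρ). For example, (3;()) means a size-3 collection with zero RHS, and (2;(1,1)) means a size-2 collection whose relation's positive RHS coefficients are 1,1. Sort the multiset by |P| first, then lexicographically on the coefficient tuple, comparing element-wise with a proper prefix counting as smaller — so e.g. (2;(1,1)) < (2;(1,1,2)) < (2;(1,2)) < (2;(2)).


Primitive collections (14):

  • {2,6}:  v_{2} + v_{6} = 0  ⇒ sig = (2;())
  • {4,7}:  v_{4} + v_{7} = 0  ⇒ sig = (2;())
  • {1,6}:  v_{1} + v_{6} = v_{3}  ⇒ sig = (2;(1))
  • {2,3}:  v_{2} + v_{3} = v_{1}  ⇒ sig = (2;(1))
  • {2,5}:  v_{2} + v_{5} = v_{4}  ⇒ sig = (2;(1))
  • {4,6}:  v_{4} + v_{6} = v_{5}  ⇒ sig = (2;(1))
  • {5,7}:  v_{5} + v_{7} = v_{6}  ⇒ sig = (2;(1))
  • {1,5}:  v_{1} + v_{5} = v_{3} + v_{4}  ⇒ sig = (2;(1,1))
  • {2,7}:  v_{2} + v_{7} = v_{3} + v_{8}  ⇒ sig = (2;(1,1))
  • {1,7}:  v_{1} + v_{7} = 2·v_{3} + v_{8}  ⇒ sig = (2;(1,2))
  • {3,5,8}:  v_{3} + v_{5} + v_{8} = 0  ⇒ sig = (3;())
  • {3,4,8}:  v_{3} + v_{4} + v_{8} = v_{2}  ⇒ sig = (3;(1))
  • {3,6,8}:  v_{3} + v_{6} + v_{8} = v_{7}  ⇒ sig = (3;(1))
  • {1,4,8}:  v_{1} + v_{4} + v_{8} = 2·v_{2}  ⇒ sig = (3;(2))

so the primitive-relation signature multiset is
    |P|=2: 10 collections, coeffs (), (), (1), (1), (1), (1), (1), (1,1), (1,1), (1,2)
    |P|=3: 4 collections, coeffs (), (1), (1), (2)


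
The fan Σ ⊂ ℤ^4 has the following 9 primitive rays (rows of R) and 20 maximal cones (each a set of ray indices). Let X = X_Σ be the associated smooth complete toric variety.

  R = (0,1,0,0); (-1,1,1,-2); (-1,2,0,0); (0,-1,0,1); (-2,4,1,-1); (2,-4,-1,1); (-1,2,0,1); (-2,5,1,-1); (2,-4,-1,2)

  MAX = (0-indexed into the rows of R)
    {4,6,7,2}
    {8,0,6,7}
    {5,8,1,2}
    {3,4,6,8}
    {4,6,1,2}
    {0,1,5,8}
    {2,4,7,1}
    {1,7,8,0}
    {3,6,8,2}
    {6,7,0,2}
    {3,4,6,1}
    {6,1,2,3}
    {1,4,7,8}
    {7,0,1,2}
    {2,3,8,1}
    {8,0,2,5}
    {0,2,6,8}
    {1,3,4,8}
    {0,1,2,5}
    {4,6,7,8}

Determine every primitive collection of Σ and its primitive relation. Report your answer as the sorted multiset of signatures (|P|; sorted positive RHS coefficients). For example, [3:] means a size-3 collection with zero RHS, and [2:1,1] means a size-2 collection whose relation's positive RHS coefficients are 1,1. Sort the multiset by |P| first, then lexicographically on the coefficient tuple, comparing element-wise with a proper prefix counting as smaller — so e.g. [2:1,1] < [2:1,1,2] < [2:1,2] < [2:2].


Primitive collections (14):

  P = {4,5}:  v_{4} + v_{5} = 0 ; sig = [2:]
  P = {0,4}:  v_{0} + v_{4} = v_{7} ; sig = [2:1]
  P = {5,7}:  v_{5} + v_{7} = v_{0} ; sig = [2:1]
  P = {0,3}:  v_{0} + v_{3} = v_{4} + v_{8} ; sig = [2:1,1]
  P = {5,6}:  v_{5} + v_{6} = v_{2} + v_{8} ; sig = [2:1,1]
  P = {3,5}:  v_{3} + v_{5} = v_{1} + v_{2} + 2·v_{8} ; sig = [2:1,1,2]
  P = {3,7}:  v_{3} + v_{7} = 2·v_{4} + v_{8} ; sig = [2:1,2]
  P = {0,1,6}:  v_{0} + v_{1} + v_{6} = v_{4} ; sig = [3:1]
  P = {1,6,8}:  v_{1} + v_{6} + v_{8} = v_{3} ; sig = [3:1]
  P = {2,4,8}:  v_{2} + v_{4} + v_{8} = v_{6} ; sig = [3:1]
  P = {2,7,8}:  v_{2} + v_{7} + v_{8} = v_{0} + v_{6} ; sig = [3:1,1]
  P = {2,3,4}:  v_{2} + v_{3} + v_{4} = v_{1} + 2·v_{6} ; sig = [3:1,2]
  P = {1,6,7}:  v_{1} + v_{6} + v_{7} = 2·v_{4} ; sig = [3:2]
  P = {0,1,2,8}:  v_{0} + v_{1} + v_{2} + v_{8} = 0 ; sig = [4:]

Hence PRS(X_Σ) =
    [2:]
    [2:1]
    [2:1]
    [2:1,1]
    [2:1,1]
    [2:1,1,2]
    [2:1,2]
    [3:1]
    [3:1]
    [3:1]
    [3:1,1]
    [3:1,2]
    [3:2]
    [4:]
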